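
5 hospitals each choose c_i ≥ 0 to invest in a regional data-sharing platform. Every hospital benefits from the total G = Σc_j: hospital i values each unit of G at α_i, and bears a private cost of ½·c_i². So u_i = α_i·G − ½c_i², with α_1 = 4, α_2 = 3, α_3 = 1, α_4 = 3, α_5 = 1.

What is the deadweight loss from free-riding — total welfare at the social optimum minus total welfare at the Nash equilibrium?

Hospital i's FOC: ∂u_i/∂c_i = α_i − c_i = 0, so c_i* = α_i.
NE contributions = (4, 3, 1, 3, 1); G = 12.
W^NE = (Σα)·G − ½Σα_i² = 12² − ½·36 = 126.
Planner sets c_i = Σα_j = 12 for every i, so G^SO = 5·12 = 60.
W^SO = (Σα)·G^SO − ½·5·(Σα)² = (5/2)·12² = 360.
Deadweight loss = W^SO − W^NE = 234.

234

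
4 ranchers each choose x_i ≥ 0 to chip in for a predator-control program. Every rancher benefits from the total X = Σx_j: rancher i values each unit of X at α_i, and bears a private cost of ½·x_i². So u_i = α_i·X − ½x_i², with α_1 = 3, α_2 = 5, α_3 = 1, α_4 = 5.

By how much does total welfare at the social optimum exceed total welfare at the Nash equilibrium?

Rancher i's FOC: ∂u_i/∂x_i = α_i − x_i = 0, so x_i* = α_i.
NE contributions = (3, 5, 1, 5); X = 14.
W^NE = (Σα)·X − ½Σα_i² = 14² − ½·60 = 166.
Planner sets x_i = Σα_j = 14 for every i, so X^SO = 4·14 = 56.
W^SO = (Σα)·X^SO − ½·4·(Σα)² = (4/2)·14² = 392.
Deadweight loss = W^SO − W^NE = 226.

226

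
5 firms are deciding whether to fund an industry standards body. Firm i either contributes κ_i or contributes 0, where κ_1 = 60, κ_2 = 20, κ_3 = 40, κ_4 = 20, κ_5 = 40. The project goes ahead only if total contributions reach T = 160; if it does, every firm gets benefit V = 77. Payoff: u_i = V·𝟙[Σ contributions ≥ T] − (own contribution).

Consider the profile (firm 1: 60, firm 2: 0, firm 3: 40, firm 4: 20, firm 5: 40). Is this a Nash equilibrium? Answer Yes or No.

Yes

Total = 160 ≥ 160: provided.
Firm 1 (pledges 60, payoff 17): dropping to 0 → total 100, payoff 0. No gain.
Firm 2 (pledges 0, payoff 77): pledging 20 → total 180, payoff 57. No gain.
Firm 3 (pledges 40, payoff 37): dropping to 0 → total 120, payoff 0. No gain.
Firm 4 (pledges 20, payoff 57): dropping to 0 → total 140, payoff 0. No gain.
Firm 5 (pledges 40, payoff 37): dropping to 0 → total 120, payoff 0. No gain.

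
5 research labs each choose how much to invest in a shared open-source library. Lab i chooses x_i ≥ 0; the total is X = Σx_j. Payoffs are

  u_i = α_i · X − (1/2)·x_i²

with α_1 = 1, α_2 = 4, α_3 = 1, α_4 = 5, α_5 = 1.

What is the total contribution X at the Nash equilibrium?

12

Lab i's FOC: ∂u_i/∂x_i = α_i − x_i = 0, so x_i* = α_i.
NE contributions = (1, 4, 1, 5, 1); X = 12.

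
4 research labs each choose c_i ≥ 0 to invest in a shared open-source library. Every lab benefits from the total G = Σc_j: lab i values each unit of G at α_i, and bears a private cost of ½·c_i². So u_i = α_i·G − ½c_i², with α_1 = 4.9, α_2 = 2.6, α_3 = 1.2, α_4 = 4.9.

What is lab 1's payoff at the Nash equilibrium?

Lab i's FOC: ∂u_i/∂c_i = α_i − c_i = 0, so c_i* = α_i.
NE contributions = (4.9, 2.6, 1.2, 4.9); G = 13.6.
u_1 = α_1·G − ½·(c_1)² = 4.9·13.6 − ½·4.9² = 54.635.

54.635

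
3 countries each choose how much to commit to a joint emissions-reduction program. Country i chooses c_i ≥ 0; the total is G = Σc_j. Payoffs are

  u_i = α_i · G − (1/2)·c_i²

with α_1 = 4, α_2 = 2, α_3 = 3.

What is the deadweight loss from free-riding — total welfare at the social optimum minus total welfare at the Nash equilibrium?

55

Country i's FOC: ∂u_i/∂c_i = α_i − c_i = 0, so c_i* = α_i.
NE contributions = (4, 2, 3); G = 9.
W^NE = (Σα)·G − ½Σα_i² = 9² − ½·29 = 66.5.
Planner sets c_i = Σα_j = 9 for every i, so G^SO = 3·9 = 27.
W^SO = (Σα)·G^SO − ½·3·(Σα)² = (3/2)·9² = 121.5.
Deadweight loss = W^SO − W^NE = 55.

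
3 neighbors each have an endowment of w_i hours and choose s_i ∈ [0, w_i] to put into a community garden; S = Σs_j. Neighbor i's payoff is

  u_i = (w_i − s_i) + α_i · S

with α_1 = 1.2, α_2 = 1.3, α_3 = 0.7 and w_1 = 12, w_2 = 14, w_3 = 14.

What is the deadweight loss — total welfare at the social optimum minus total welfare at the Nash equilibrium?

∂u_i/∂s_i = α_i − 1, so neighbor i contributes w_i if α_i > 1, else 0.
α_i > 1 for i ∈ {1, 2}; NE contributions (12, 14, 0), S = 26.
W^NE = Σw_i − S^NE + (Σα_i)·S^NE = 40 + 2.2·26 = 97.2.
Planner: ∂(Σu_j)/∂s_i = Σα_j − 1 = 2.2 > 0, so everyone contributes w_i; S^SO = 40, W^SO = 40 + 2.2·40 = 128.
Deadweight loss = 30.8.

30.8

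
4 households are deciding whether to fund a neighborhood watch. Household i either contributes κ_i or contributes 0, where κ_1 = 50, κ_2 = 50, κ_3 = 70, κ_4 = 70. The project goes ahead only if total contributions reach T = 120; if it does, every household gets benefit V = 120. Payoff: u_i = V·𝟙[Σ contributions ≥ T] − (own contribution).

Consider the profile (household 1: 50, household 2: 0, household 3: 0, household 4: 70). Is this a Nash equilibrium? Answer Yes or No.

Yes

Total = 120 ≥ 120: provided.
Household 1 (pledges 50, payoff 70): dropping to 0 → total 70, payoff 0. No gain.
Household 2 (pledges 0, payoff 120): pledging 50 → total 170, payoff 70. No gain.
Household 3 (pledges 0, payoff 120): pledging 70 → total 190, payoff 50. No gain.
Household 4 (pledges 70, payoff 50): dropping to 0 → total 50, payoff 0. No gain.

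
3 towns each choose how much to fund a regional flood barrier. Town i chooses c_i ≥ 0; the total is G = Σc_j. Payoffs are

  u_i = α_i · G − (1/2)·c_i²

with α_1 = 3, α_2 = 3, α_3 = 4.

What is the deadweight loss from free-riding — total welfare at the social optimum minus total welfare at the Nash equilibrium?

67

Town i's FOC: ∂u_i/∂c_i = α_i − c_i = 0, so c_i* = α_i.
NE contributions = (3, 3, 4); G = 10.
W^NE = (Σα)·G − ½Σα_i² = 10² − ½·34 = 83.
Planner sets c_i = Σα_j = 10 for every i, so G^SO = 3·10 = 30.
W^SO = (Σα)·G^SO − ½·3·(Σα)² = (3/2)·10² = 150.
Deadweight loss = W^SO − W^NE = 67.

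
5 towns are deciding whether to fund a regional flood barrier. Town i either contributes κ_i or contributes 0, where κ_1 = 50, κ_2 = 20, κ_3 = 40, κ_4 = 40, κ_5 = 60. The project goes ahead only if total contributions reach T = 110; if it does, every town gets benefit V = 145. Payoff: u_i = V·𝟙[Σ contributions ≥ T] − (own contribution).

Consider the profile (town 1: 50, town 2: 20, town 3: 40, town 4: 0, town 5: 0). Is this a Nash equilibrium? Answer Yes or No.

Yes

Total = 110 ≥ 110: provided.
Town 1 (pledges 50, payoff 95): dropping to 0 → total 60, payoff 0. No gain.
Town 2 (pledges 20, payoff 125): dropping to 0 → total 90, payoff 0. No gain.
Town 3 (pledges 40, payoff 105): dropping to 0 → total 70, payoff 0. No gain.
Town 4 (pledges 0, payoff 145): pledging 40 → total 150, payoff 105. No gain.
Town 5 (pledges 0, payoff 145): pledging 60 → total 170, payoff 85. No gain.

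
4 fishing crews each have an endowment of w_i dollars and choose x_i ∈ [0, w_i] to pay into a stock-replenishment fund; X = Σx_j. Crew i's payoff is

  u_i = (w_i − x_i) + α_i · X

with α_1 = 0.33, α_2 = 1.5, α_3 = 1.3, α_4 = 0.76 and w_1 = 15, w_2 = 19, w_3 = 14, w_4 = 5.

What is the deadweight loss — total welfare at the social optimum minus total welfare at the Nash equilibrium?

∂u_i/∂x_i = α_i − 1, so crew i contributes w_i if α_i > 1, else 0.
α_i > 1 for i ∈ {2, 3}; NE contributions (0, 19, 14, 0), X = 33.
W^NE = Σw_i − X^NE + (Σα_i)·X^NE = 53 + 2.89·33 = 148.37.
Planner: ∂(Σu_j)/∂x_i = Σα_j − 1 = 2.89 > 0, so everyone contributes w_i; X^SO = 53, W^SO = 53 + 2.89·53 = 206.17.
Deadweight loss = 57.8.

57.8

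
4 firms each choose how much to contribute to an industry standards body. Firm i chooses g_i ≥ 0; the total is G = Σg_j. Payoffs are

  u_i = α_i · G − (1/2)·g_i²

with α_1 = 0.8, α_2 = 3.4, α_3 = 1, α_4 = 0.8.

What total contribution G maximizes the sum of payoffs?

Planner FOC: ∂(Σu_j)/∂g_i = (Σα_j) − g_i = 0, so g_i^SO = Σα_j = 6 for every i; G^SO = 24.

24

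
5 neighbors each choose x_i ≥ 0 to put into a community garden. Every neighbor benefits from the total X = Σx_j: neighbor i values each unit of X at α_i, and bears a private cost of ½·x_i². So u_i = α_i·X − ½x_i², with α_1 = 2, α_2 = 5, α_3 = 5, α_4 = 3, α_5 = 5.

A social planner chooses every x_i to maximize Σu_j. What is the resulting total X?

100

Planner FOC: ∂(Σu_j)/∂x_i = (Σα_j) − x_i = 0, so x_i^SO = Σα_j = 20 for every i; X^SO = 100.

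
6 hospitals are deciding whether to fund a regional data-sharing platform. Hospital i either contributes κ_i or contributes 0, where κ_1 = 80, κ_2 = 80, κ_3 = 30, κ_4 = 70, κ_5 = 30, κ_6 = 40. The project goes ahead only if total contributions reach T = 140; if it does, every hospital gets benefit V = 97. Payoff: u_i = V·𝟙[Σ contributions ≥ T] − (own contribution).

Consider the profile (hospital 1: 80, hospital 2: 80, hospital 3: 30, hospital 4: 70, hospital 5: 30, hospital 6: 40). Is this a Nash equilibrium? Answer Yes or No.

No

Total = 330 ≥ 140: provided.
Hospital 1 (pledges 80, payoff 17): dropping to 0 → total 250, payoff 97. Profitable deviation.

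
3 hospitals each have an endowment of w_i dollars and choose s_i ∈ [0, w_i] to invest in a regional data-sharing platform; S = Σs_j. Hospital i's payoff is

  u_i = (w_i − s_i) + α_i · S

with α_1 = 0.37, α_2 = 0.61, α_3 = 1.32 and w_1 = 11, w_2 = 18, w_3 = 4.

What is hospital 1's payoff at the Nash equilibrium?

12.48

∂u_i/∂s_i = α_i − 1, so hospital i contributes w_i if α_i > 1, else 0.
α_i > 1 for i ∈ {3}; NE contributions (0, 0, 4), S = 4.
u_1 = (11 − 0) + 0.37·4 = 12.48.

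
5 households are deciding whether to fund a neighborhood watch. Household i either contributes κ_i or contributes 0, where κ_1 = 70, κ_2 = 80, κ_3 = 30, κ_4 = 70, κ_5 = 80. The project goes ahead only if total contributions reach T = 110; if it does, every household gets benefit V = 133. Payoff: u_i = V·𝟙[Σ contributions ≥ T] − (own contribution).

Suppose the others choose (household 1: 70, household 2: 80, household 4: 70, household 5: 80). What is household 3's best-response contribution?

0

Others' total = 300 ≥ 110; contributing adds cost 30 for no extra benefit.
Best response: 0.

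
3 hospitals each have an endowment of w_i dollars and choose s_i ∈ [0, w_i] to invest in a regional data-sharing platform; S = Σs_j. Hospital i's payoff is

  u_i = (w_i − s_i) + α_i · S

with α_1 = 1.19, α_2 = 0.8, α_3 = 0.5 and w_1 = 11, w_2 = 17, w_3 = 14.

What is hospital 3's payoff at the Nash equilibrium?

∂u_i/∂s_i = α_i − 1, so hospital i contributes w_i if α_i > 1, else 0.
α_i > 1 for i ∈ {1}; NE contributions (11, 0, 0), S = 11.
u_3 = (14 − 0) + 0.5·11 = 19.5.

19.5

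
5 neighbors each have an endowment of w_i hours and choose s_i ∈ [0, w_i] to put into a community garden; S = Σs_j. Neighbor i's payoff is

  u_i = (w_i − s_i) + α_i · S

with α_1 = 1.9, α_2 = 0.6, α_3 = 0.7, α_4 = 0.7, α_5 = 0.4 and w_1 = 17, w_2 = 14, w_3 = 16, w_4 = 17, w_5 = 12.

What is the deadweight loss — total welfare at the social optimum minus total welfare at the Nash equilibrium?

194.7

∂u_i/∂s_i = α_i − 1, so neighbor i contributes w_i if α_i > 1, else 0.
α_i > 1 for i ∈ {1}; NE contributions (17, 0, 0, 0, 0), S = 17.
W^NE = Σw_i − S^NE + (Σα_i)·S^NE = 76 + 3.3·17 = 132.1.
Planner: ∂(Σu_j)/∂s_i = Σα_j − 1 = 3.3 > 0, so everyone contributes w_i; S^SO = 76, W^SO = 76 + 3.3·76 = 326.8.
Deadweight loss = 194.7.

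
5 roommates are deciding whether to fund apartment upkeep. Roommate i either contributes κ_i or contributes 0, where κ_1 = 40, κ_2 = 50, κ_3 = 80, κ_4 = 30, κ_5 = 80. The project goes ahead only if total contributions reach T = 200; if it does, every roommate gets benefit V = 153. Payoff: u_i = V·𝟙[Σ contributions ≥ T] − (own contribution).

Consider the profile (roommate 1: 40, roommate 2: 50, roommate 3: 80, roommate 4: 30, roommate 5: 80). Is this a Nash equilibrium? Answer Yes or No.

Total = 280 ≥ 200: provided.
Roommate 1 (pledges 40, payoff 113): dropping to 0 → total 240, payoff 153. Profitable deviation.

No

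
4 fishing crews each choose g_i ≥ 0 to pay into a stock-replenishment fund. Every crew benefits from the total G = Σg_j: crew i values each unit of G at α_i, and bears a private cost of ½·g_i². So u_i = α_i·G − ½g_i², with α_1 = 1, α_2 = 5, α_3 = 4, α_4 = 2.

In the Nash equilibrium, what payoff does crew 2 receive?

Crew i's FOC: ∂u_i/∂g_i = α_i − g_i = 0, so g_i* = α_i.
NE contributions = (1, 5, 4, 2); G = 12.
u_2 = α_2·G − ½·(g_2)² = 5·12 − ½·5² = 47.5.

47.5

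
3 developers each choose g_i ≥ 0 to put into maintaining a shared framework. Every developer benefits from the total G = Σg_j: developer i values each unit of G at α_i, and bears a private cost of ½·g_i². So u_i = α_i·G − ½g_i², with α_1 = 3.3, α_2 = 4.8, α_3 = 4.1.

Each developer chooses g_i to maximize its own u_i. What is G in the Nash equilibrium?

Developer i's FOC: ∂u_i/∂g_i = α_i − g_i = 0, so g_i* = α_i.
NE contributions = (3.3, 4.8, 4.1); G = 12.2.

12.2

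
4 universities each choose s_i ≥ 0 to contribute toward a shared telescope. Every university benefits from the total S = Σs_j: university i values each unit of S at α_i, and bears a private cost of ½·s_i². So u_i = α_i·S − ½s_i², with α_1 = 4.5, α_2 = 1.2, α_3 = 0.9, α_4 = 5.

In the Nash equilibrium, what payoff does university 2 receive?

13.2

University i's FOC: ∂u_i/∂s_i = α_i − s_i = 0, so s_i* = α_i.
NE contributions = (4.5, 1.2, 0.9, 5); S = 11.6.
u_2 = α_2·S − ½·(s_2)² = 1.2·11.6 − ½·1.2² = 13.2.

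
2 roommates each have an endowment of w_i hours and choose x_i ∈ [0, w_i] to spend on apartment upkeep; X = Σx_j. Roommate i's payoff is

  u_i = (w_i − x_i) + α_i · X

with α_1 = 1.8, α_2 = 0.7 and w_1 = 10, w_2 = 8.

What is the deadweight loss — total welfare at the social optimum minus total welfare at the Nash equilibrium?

12

∂u_i/∂x_i = α_i − 1, so roommate i contributes w_i if α_i > 1, else 0.
α_i > 1 for i ∈ {1}; NE contributions (10, 0), X = 10.
W^NE = Σw_i − X^NE + (Σα_i)·X^NE = 18 + 1.5·10 = 33.
Planner: ∂(Σu_j)/∂x_i = Σα_j − 1 = 1.5 > 0, so everyone contributes w_i; X^SO = 18, W^SO = 18 + 1.5·18 = 45.
Deadweight loss = 12.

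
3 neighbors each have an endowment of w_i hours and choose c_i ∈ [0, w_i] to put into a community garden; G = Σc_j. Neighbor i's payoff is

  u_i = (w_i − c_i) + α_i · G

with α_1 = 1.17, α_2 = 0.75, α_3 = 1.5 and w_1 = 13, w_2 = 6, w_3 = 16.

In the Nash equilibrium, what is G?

∂u_i/∂c_i = α_i − 1, so neighbor i contributes w_i if α_i > 1, else 0.
α_i > 1 for i ∈ {1, 3}; NE contributions (13, 0, 16), G = 29.

29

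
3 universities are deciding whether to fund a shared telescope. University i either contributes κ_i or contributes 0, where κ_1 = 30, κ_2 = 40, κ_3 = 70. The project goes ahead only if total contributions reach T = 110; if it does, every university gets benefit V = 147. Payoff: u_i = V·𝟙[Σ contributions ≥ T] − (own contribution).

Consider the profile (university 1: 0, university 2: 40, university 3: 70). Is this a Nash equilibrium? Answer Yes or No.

Yes

Total = 110 ≥ 110: provided.
University 1 (pledges 0, payoff 147): pledging 30 → total 140, payoff 117. No gain.
University 2 (pledges 40, payoff 107): dropping to 0 → total 70, payoff 0. No gain.
University 3 (pledges 70, payoff 77): dropping to 0 → total 40, payoff 0. No gain.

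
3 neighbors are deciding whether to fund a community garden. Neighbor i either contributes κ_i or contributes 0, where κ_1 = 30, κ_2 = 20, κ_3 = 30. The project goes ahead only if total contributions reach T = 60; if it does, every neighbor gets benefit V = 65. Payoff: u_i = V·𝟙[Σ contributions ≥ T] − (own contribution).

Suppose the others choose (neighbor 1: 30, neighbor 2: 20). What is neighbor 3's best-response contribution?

Others' total = 50. Contributing 30 brings total to 80 ≥ 60: gain V − κ_3 = 35.
Best response: 30.

30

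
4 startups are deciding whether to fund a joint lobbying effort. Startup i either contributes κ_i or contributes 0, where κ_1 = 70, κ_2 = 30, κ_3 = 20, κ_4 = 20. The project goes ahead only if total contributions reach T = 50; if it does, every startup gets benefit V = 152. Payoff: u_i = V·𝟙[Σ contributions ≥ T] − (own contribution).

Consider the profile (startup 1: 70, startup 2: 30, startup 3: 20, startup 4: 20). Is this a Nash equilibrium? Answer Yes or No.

No

Total = 140 ≥ 50: provided.
Startup 1 (pledges 70, payoff 82): dropping to 0 → total 70, payoff 152. Profitable deviation.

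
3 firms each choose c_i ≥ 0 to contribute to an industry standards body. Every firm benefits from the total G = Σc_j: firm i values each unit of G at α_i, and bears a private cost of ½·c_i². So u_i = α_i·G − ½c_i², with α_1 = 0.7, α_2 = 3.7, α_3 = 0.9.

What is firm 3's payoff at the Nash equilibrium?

Firm i's FOC: ∂u_i/∂c_i = α_i − c_i = 0, so c_i* = α_i.
NE contributions = (0.7, 3.7, 0.9); G = 5.3.
u_3 = α_3·G − ½·(c_3)² = 0.9·5.3 − ½·0.9² = 4.365.

4.365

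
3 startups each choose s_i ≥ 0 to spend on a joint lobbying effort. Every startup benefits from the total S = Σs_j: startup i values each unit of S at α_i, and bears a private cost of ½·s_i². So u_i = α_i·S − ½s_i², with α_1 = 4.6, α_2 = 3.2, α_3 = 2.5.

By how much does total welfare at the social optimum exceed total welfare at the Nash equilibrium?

71.87

Startup i's FOC: ∂u_i/∂s_i = α_i − s_i = 0, so s_i* = α_i.
NE contributions = (4.6, 3.2, 2.5); S = 10.3.
W^NE = (Σα)·S − ½Σα_i² = 10.3² − ½·37.65 = 87.265.
Planner sets s_i = Σα_j = 10.3 for every i, so S^SO = 3·10.3 = 30.9.
W^SO = (Σα)·S^SO − ½·3·(Σα)² = (3/2)·10.3² = 159.135.
Deadweight loss = W^SO − W^NE = 71.87.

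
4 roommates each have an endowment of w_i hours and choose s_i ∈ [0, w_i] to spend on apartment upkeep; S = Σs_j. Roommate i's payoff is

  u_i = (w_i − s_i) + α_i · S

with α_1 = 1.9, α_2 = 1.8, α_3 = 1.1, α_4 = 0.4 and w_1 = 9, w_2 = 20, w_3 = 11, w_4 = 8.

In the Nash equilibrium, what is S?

40

∂u_i/∂s_i = α_i − 1, so roommate i contributes w_i if α_i > 1, else 0.
α_i > 1 for i ∈ {1, 2, 3}; NE contributions (9, 20, 11, 0), S = 40.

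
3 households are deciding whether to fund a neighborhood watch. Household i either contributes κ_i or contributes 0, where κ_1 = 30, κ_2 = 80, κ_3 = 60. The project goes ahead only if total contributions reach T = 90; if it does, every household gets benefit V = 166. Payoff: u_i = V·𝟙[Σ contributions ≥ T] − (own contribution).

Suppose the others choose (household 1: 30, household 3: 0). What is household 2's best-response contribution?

Others' total = 30. Contributing 80 brings total to 110 ≥ 90: gain V − κ_2 = 86.
Best response: 80.

80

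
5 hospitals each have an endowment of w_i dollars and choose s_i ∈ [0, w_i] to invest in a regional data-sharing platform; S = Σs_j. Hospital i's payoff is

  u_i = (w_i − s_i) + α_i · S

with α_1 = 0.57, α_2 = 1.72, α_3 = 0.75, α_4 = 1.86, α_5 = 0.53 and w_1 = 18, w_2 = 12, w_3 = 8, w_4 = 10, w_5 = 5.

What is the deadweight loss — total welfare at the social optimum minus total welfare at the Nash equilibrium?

137.33

∂u_i/∂s_i = α_i − 1, so hospital i contributes w_i if α_i > 1, else 0.
α_i > 1 for i ∈ {2, 4}; NE contributions (0, 12, 0, 10, 0), S = 22.
W^NE = Σw_i − S^NE + (Σα_i)·S^NE = 53 + 4.43·22 = 150.46.
Planner: ∂(Σu_j)/∂s_i = Σα_j − 1 = 4.43 > 0, so everyone contributes w_i; S^SO = 53, W^SO = 53 + 4.43·53 = 287.79.
Deadweight loss = 137.33.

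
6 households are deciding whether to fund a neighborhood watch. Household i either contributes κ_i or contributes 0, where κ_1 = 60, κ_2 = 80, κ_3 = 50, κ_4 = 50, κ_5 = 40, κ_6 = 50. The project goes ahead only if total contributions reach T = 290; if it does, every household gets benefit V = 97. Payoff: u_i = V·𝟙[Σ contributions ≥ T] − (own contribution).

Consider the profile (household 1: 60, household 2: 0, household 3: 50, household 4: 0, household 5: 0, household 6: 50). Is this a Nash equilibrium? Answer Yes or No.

Total = 160 < 290: not provided.
Household 1 (pledges 60, payoff -60): dropping to 0 → total 100, payoff 0. Profitable deviation.

No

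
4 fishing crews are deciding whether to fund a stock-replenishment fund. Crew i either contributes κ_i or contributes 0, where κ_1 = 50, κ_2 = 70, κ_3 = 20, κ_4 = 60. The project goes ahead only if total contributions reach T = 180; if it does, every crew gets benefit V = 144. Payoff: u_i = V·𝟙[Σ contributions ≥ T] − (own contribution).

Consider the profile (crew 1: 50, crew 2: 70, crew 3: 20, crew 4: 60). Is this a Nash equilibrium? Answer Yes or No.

Total = 200 ≥ 180: provided.
Crew 1 (pledges 50, payoff 94): dropping to 0 → total 150, payoff 0. No gain.
Crew 2 (pledges 70, payoff 74): dropping to 0 → total 130, payoff 0. No gain.
Crew 3 (pledges 20, payoff 124): dropping to 0 → total 180, payoff 144. Profitable deviation.

No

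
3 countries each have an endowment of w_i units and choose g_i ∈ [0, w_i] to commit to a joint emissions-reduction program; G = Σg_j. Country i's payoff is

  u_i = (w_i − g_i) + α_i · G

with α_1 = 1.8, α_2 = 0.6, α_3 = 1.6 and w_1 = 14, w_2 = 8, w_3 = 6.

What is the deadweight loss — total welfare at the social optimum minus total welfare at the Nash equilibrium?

∂u_i/∂g_i = α_i − 1, so country i contributes w_i if α_i > 1, else 0.
α_i > 1 for i ∈ {1, 3}; NE contributions (14, 0, 6), G = 20.
W^NE = Σw_i − G^NE + (Σα_i)·G^NE = 28 + 3·20 = 88.
Planner: ∂(Σu_j)/∂g_i = Σα_j − 1 = 3 > 0, so everyone contributes w_i; G^SO = 28, W^SO = 28 + 3·28 = 112.
Deadweight loss = 24.

24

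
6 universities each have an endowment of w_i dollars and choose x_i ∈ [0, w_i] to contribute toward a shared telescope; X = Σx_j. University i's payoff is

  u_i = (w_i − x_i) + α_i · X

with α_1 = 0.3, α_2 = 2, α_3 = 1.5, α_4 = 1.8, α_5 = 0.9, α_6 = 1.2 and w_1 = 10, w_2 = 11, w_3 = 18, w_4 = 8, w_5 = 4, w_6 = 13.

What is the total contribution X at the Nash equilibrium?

∂u_i/∂x_i = α_i − 1, so university i contributes w_i if α_i > 1, else 0.
α_i > 1 for i ∈ {2, 3, 4, 6}; NE contributions (0, 11, 18, 8, 0, 13), X = 50.

50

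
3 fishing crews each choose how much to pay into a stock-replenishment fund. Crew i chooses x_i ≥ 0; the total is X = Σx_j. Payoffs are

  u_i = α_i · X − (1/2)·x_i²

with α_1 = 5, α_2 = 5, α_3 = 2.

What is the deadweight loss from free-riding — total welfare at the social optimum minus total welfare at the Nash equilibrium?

99

Crew i's FOC: ∂u_i/∂x_i = α_i − x_i = 0, so x_i* = α_i.
NE contributions = (5, 5, 2); X = 12.
W^NE = (Σα)·X − ½Σα_i² = 12² − ½·54 = 117.
Planner sets x_i = Σα_j = 12 for every i, so X^SO = 3·12 = 36.
W^SO = (Σα)·X^SO − ½·3·(Σα)² = (3/2)·12² = 216.
Deadweight loss = W^SO − W^NE = 99.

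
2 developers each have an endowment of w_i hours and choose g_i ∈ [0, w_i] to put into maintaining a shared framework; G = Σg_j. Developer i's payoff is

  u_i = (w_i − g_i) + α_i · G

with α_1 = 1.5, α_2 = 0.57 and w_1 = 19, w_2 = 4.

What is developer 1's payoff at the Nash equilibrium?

∂u_i/∂g_i = α_i − 1, so developer i contributes w_i if α_i > 1, else 0.
α_i > 1 for i ∈ {1}; NE contributions (19, 0), G = 19.
u_1 = (19 − 19) + 1.5·19 = 28.5.

28.5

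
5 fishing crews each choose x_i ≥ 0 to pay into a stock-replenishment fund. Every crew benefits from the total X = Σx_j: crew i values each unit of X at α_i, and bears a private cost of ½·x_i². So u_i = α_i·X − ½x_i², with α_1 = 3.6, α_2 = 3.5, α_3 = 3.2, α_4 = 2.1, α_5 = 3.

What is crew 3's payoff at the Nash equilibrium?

Crew i's FOC: ∂u_i/∂x_i = α_i − x_i = 0, so x_i* = α_i.
NE contributions = (3.6, 3.5, 3.2, 2.1, 3); X = 15.4.
u_3 = α_3·X − ½·(x_3)² = 3.2·15.4 − ½·3.2² = 44.16.

44.16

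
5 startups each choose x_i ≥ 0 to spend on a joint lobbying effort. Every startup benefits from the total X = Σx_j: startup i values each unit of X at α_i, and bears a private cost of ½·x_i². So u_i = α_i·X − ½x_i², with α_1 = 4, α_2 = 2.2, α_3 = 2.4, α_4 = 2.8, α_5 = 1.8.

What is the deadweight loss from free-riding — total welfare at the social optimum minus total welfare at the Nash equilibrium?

280.2

Startup i's FOC: ∂u_i/∂x_i = α_i − x_i = 0, so x_i* = α_i.
NE contributions = (4, 2.2, 2.4, 2.8, 1.8); X = 13.2.
W^NE = (Σα)·X − ½Σα_i² = 13.2² − ½·37.68 = 155.4.
Planner sets x_i = Σα_j = 13.2 for every i, so X^SO = 5·13.2 = 66.
W^SO = (Σα)·X^SO − ½·5·(Σα)² = (5/2)·13.2² = 435.6.
Deadweight loss = W^SO − W^NE = 280.2.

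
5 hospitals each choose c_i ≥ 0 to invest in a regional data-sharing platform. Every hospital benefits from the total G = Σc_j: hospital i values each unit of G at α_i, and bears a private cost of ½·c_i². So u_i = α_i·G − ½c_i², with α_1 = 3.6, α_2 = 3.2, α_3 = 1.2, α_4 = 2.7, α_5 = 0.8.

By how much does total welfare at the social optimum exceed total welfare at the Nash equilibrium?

214.66

Hospital i's FOC: ∂u_i/∂c_i = α_i − c_i = 0, so c_i* = α_i.
NE contributions = (3.6, 3.2, 1.2, 2.7, 0.8); G = 11.5.
W^NE = (Σα)·G − ½Σα_i² = 11.5² − ½·32.57 = 115.965.
Planner sets c_i = Σα_j = 11.5 for every i, so G^SO = 5·11.5 = 57.5.
W^SO = (Σα)·G^SO − ½·5·(Σα)² = (5/2)·11.5² = 330.625.
Deadweight loss = W^SO − W^NE = 214.66.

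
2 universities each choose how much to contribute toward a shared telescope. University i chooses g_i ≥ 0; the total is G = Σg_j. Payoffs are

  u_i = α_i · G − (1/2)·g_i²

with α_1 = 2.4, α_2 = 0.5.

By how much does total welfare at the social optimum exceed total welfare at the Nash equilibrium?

University i's FOC: ∂u_i/∂g_i = α_i − g_i = 0, so g_i* = α_i.
NE contributions = (2.4, 0.5); G = 2.9.
W^NE = (Σα)·G − ½Σα_i² = 2.9² − ½·6.01 = 5.405.
Planner sets g_i = Σα_j = 2.9 for every i, so G^SO = 2·2.9 = 5.8.
W^SO = (Σα)·G^SO − ½·2·(Σα)² = (2/2)·2.9² = 8.41.
Deadweight loss = W^SO − W^NE = 3.005.

3.005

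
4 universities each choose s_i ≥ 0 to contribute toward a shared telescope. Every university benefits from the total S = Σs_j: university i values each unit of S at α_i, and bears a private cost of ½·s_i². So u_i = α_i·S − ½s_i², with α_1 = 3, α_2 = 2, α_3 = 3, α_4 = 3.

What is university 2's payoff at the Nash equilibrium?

20

University i's FOC: ∂u_i/∂s_i = α_i − s_i = 0, so s_i* = α_i.
NE contributions = (3, 2, 3, 3); S = 11.
u_2 = α_2·S − ½·(s_2)² = 2·11 − ½·2² = 20.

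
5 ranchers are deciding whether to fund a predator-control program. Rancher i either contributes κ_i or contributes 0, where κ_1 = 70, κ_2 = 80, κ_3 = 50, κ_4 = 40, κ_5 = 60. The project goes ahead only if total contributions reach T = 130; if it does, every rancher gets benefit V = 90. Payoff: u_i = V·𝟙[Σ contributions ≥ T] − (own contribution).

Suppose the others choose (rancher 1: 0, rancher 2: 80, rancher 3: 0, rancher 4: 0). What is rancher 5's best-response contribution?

60

Others' total = 80. Contributing 60 brings total to 140 ≥ 130: gain V − κ_5 = 30.
Best response: 60.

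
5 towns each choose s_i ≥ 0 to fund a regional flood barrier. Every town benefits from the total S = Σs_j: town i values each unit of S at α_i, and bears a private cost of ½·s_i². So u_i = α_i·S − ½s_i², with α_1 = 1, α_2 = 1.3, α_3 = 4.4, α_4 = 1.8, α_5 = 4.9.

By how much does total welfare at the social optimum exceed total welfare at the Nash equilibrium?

293.99

Town i's FOC: ∂u_i/∂s_i = α_i − s_i = 0, so s_i* = α_i.
NE contributions = (1, 1.3, 4.4, 1.8, 4.9); S = 13.4.
W^NE = (Σα)·S − ½Σα_i² = 13.4² − ½·49.3 = 154.91.
Planner sets s_i = Σα_j = 13.4 for every i, so S^SO = 5·13.4 = 67.
W^SO = (Σα)·S^SO − ½·5·(Σα)² = (5/2)·13.4² = 448.9.
Deadweight loss = W^SO − W^NE = 293.99.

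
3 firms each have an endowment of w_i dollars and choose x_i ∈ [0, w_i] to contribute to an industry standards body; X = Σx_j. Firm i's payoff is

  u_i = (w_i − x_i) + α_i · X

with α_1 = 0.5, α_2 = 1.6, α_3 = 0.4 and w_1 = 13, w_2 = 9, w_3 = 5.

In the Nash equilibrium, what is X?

∂u_i/∂x_i = α_i − 1, so firm i contributes w_i if α_i > 1, else 0.
α_i > 1 for i ∈ {2}; NE contributions (0, 9, 0), X = 9.

9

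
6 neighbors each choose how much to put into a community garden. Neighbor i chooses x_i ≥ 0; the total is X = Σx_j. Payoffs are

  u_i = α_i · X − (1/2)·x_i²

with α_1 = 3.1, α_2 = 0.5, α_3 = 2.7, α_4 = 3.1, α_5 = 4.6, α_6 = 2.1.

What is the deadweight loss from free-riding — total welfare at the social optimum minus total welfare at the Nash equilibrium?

544.585

Neighbor i's FOC: ∂u_i/∂x_i = α_i − x_i = 0, so x_i* = α_i.
NE contributions = (3.1, 0.5, 2.7, 3.1, 4.6, 2.1); X = 16.1.
W^NE = (Σα)·X − ½Σα_i² = 16.1² − ½·52.33 = 233.045.
Planner sets x_i = Σα_j = 16.1 for every i, so X^SO = 6·16.1 = 96.6.
W^SO = (Σα)·X^SO − ½·6·(Σα)² = (6/2)·16.1² = 777.63.
Deadweight loss = W^SO − W^NE = 544.585.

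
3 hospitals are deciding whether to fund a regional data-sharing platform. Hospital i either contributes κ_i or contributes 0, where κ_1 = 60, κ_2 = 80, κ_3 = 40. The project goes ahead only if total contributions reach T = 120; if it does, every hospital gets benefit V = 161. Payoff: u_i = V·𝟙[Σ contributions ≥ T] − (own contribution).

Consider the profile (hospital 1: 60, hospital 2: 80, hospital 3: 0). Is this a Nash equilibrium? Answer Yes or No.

Yes

Total = 140 ≥ 120: provided.
Hospital 1 (pledges 60, payoff 101): dropping to 0 → total 80, payoff 0. No gain.
Hospital 2 (pledges 80, payoff 81): dropping to 0 → total 60, payoff 0. No gain.
Hospital 3 (pledges 0, payoff 161): pledging 40 → total 180, payoff 121. No gain.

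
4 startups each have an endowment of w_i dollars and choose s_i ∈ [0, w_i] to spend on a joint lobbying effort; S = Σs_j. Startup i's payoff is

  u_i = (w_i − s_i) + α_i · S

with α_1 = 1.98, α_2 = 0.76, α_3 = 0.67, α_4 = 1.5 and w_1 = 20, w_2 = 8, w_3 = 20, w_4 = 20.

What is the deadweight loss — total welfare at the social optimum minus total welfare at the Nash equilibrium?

∂u_i/∂s_i = α_i − 1, so startup i contributes w_i if α_i > 1, else 0.
α_i > 1 for i ∈ {1, 4}; NE contributions (20, 0, 0, 20), S = 40.
W^NE = Σw_i − S^NE + (Σα_i)·S^NE = 68 + 3.91·40 = 224.4.
Planner: ∂(Σu_j)/∂s_i = Σα_j − 1 = 3.91 > 0, so everyone contributes w_i; S^SO = 68, W^SO = 68 + 3.91·68 = 333.88.
Deadweight loss = 109.48.

109.48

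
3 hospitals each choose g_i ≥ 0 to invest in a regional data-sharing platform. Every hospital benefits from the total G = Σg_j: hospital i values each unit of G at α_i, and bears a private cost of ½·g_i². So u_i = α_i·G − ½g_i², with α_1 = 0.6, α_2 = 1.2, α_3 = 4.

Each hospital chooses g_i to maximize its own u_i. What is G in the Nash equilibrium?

5.8

Hospital i's FOC: ∂u_i/∂g_i = α_i − g_i = 0, so g_i* = α_i.
NE contributions = (0.6, 1.2, 4); G = 5.8.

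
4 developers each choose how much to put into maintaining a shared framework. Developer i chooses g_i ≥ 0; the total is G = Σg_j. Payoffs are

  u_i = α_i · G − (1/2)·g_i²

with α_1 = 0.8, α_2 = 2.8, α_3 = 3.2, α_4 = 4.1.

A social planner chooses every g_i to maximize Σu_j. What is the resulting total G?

Planner FOC: ∂(Σu_j)/∂g_i = (Σα_j) − g_i = 0, so g_i^SO = Σα_j = 10.9 for every i; G^SO = 43.6.

43.6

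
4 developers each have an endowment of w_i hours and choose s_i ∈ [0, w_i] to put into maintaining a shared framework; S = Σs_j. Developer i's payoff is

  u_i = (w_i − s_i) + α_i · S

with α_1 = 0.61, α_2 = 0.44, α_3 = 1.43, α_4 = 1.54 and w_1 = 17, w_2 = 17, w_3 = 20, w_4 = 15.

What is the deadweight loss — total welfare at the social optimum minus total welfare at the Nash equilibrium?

∂u_i/∂s_i = α_i − 1, so developer i contributes w_i if α_i > 1, else 0.
α_i > 1 for i ∈ {3, 4}; NE contributions (0, 0, 20, 15), S = 35.
W^NE = Σw_i − S^NE + (Σα_i)·S^NE = 69 + 3.02·35 = 174.7.
Planner: ∂(Σu_j)/∂s_i = Σα_j − 1 = 3.02 > 0, so everyone contributes w_i; S^SO = 69, W^SO = 69 + 3.02·69 = 277.38.
Deadweight loss = 102.68.

102.68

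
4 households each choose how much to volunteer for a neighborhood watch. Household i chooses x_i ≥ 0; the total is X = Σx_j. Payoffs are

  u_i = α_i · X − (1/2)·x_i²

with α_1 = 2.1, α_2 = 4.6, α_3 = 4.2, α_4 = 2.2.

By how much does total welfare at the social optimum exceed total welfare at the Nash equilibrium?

Household i's FOC: ∂u_i/∂x_i = α_i − x_i = 0, so x_i* = α_i.
NE contributions = (2.1, 4.6, 4.2, 2.2); X = 13.1.
W^NE = (Σα)·X − ½Σα_i² = 13.1² − ½·48.05 = 147.585.
Planner sets x_i = Σα_j = 13.1 for every i, so X^SO = 4·13.1 = 52.4.
W^SO = (Σα)·X^SO − ½·4·(Σα)² = (4/2)·13.1² = 343.22.
Deadweight loss = W^SO − W^NE = 195.635.

195.635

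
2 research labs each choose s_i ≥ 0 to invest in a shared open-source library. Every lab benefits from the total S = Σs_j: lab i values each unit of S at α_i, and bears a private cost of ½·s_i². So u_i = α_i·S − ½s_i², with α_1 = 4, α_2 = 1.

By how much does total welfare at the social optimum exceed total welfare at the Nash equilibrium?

Lab i's FOC: ∂u_i/∂s_i = α_i − s_i = 0, so s_i* = α_i.
NE contributions = (4, 1); S = 5.
W^NE = (Σα)·S − ½Σα_i² = 5² − ½·17 = 16.5.
Planner sets s_i = Σα_j = 5 for every i, so S^SO = 2·5 = 10.
W^SO = (Σα)·S^SO − ½·2·(Σα)² = (2/2)·5² = 25.
Deadweight loss = W^SO − W^NE = 8.5.

8.5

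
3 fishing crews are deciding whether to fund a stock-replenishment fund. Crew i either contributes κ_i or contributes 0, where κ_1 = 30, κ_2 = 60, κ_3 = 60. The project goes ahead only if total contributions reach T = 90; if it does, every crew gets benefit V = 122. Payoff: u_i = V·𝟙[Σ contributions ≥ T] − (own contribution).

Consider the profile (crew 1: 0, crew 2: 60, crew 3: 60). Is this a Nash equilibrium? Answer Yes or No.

Yes

Total = 120 ≥ 90: provided.
Crew 1 (pledges 0, payoff 122): pledging 30 → total 150, payoff 92. No gain.
Crew 2 (pledges 60, payoff 62): dropping to 0 → total 60, payoff 0. No gain.
Crew 3 (pledges 60, payoff 62): dropping to 0 → total 60, payoff 0. No gain.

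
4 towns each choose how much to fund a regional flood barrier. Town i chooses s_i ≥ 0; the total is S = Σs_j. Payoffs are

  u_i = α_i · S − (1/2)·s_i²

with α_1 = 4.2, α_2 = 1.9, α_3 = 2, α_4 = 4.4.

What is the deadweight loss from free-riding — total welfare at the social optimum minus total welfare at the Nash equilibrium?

178.555

Town i's FOC: ∂u_i/∂s_i = α_i − s_i = 0, so s_i* = α_i.
NE contributions = (4.2, 1.9, 2, 4.4); S = 12.5.
W^NE = (Σα)·S − ½Σα_i² = 12.5² − ½·44.61 = 133.945.
Planner sets s_i = Σα_j = 12.5 for every i, so S^SO = 4·12.5 = 50.
W^SO = (Σα)·S^SO − ½·4·(Σα)² = (4/2)·12.5² = 312.5.
Deadweight loss = W^SO − W^NE = 178.555.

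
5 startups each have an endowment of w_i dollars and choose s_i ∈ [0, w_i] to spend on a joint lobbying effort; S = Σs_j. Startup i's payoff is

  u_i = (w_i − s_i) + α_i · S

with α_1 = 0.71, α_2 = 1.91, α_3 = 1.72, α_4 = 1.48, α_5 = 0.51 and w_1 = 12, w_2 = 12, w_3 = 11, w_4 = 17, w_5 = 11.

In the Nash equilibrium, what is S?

40

∂u_i/∂s_i = α_i − 1, so startup i contributes w_i if α_i > 1, else 0.
α_i > 1 for i ∈ {2, 3, 4}; NE contributions (0, 12, 11, 17, 0), S = 40.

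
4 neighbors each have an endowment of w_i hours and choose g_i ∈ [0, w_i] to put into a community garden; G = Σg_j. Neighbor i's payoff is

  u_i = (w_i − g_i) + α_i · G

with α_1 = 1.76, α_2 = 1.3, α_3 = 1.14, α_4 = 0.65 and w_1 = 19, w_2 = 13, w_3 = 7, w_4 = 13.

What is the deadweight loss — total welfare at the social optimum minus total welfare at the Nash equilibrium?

∂u_i/∂g_i = α_i − 1, so neighbor i contributes w_i if α_i > 1, else 0.
α_i > 1 for i ∈ {1, 2, 3}; NE contributions (19, 13, 7, 0), G = 39.
W^NE = Σw_i − G^NE + (Σα_i)·G^NE = 52 + 3.85·39 = 202.15.
Planner: ∂(Σu_j)/∂g_i = Σα_j − 1 = 3.85 > 0, so everyone contributes w_i; G^SO = 52, W^SO = 52 + 3.85·52 = 252.2.
Deadweight loss = 50.05.

50.05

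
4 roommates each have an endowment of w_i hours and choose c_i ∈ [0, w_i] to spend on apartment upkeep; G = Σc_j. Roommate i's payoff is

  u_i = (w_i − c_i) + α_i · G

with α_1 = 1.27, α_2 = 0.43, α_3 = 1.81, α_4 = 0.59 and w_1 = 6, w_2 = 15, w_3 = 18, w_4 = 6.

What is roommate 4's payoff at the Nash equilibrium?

20.16

∂u_i/∂c_i = α_i − 1, so roommate i contributes w_i if α_i > 1, else 0.
α_i > 1 for i ∈ {1, 3}; NE contributions (6, 0, 18, 0), G = 24.
u_4 = (6 − 0) + 0.59·24 = 20.16.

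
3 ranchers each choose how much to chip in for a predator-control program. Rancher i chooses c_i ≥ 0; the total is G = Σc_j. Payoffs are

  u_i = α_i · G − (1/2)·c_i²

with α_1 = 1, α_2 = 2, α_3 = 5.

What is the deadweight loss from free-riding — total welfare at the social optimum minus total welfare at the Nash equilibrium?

47

Rancher i's FOC: ∂u_i/∂c_i = α_i − c_i = 0, so c_i* = α_i.
NE contributions = (1, 2, 5); G = 8.
W^NE = (Σα)·G − ½Σα_i² = 8² − ½·30 = 49.
Planner sets c_i = Σα_j = 8 for every i, so G^SO = 3·8 = 24.
W^SO = (Σα)·G^SO − ½·3·(Σα)² = (3/2)·8² = 96.
Deadweight loss = W^SO − W^NE = 47.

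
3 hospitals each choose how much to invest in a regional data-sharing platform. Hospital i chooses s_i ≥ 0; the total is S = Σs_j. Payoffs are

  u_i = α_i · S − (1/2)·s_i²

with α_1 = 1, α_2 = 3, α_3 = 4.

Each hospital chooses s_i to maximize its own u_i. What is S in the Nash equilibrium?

8

Hospital i's FOC: ∂u_i/∂s_i = α_i − s_i = 0, so s_i* = α_i.
NE contributions = (1, 3, 4); S = 8.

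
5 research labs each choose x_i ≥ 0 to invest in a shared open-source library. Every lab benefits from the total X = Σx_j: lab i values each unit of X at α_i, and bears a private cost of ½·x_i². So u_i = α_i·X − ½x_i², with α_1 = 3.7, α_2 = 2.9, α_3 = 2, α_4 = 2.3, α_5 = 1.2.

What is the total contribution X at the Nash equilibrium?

12.1

Lab i's FOC: ∂u_i/∂x_i = α_i − x_i = 0, so x_i* = α_i.
NE contributions = (3.7, 2.9, 2, 2.3, 1.2); X = 12.1.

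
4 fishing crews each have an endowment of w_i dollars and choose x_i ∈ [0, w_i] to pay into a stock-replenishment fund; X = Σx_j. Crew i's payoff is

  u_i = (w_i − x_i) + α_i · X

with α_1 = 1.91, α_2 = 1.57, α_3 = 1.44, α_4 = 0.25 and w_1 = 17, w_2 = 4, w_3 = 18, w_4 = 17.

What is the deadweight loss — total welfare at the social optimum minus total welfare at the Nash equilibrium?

70.89

∂u_i/∂x_i = α_i − 1, so crew i contributes w_i if α_i > 1, else 0.
α_i > 1 for i ∈ {1, 2, 3}; NE contributions (17, 4, 18, 0), X = 39.
W^NE = Σw_i − X^NE + (Σα_i)·X^NE = 56 + 4.17·39 = 218.63.
Planner: ∂(Σu_j)/∂x_i = Σα_j − 1 = 4.17 > 0, so everyone contributes w_i; X^SO = 56, W^SO = 56 + 4.17·56 = 289.52.
Deadweight loss = 70.89.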